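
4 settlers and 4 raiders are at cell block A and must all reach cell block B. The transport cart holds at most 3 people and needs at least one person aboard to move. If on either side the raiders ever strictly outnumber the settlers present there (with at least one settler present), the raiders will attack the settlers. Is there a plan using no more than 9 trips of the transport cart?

Yes — this plan uses 9 crossings (≤ 9):
1. 2 raiders → cell block B.  (cell block A: 4S 2R; cell block B: 0S 2R)
2. 1 raider ← cell block A.  (cell block A: 4S 3R; cell block B: 0S 1R)
3. 3 raiders → cell block B.  (cell block A: 4S 0R; cell block B: 0S 4R)
4. 1 raider ← cell block A.  (cell block A: 4S 1R; cell block B: 0S 3R)
5. 3 settlers → cell block B.  (cell block A: 1S 1R; cell block B: 3S 3R)
6. 1 settler and 1 raider ← cell block A.  (cell block A: 2S 2R; cell block B: 2S 2R)
7. 2 settlers → cell block B.  (cell block A: 0S 2R; cell block B: 4S 2R)
8. 1 raider ← cell block A.  (cell block A: 0S 3R; cell block B: 4S 1R)
9. 3 raiders → cell block B.  (cell block A: 0S 0R; cell block B: 4S 4R)

Yes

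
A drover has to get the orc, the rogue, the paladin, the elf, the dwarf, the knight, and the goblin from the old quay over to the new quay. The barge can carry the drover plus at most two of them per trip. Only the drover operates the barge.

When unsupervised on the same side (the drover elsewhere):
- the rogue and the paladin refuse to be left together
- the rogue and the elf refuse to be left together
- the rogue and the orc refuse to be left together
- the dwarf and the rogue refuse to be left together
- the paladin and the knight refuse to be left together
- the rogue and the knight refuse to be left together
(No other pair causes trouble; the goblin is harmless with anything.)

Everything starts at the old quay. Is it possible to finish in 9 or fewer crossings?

No

Counting alone: the drover can take at most 2 across per trip to the new quay, so moving all 7 needs at least 4 loaded trips out, with a return between consecutive ones — at least 7 crossings.
The safety rule pushes this higher. Following every safe sequence of crossings, the most of the 7 that can be at the new quay as the barge arrives there on crossings 7, 9 is 5, 6 respectively — never all 7.
So the move cannot be finished within 9 crossings. (The shortest complete plan takes 11:)
1. Drover goes to the new quay with the paladin and the rogue.  [the old quay: the dwarf, the elf, the goblin, the knight, the orc | the new quay: the paladin, the rogue]
2. Drover goes back to the old quay with the rogue.  [the old quay: the dwarf, the elf, the goblin, the knight, the orc, the rogue | the new quay: the paladin]
3. Drover goes to the new quay with the orc and the rogue.  [the old quay: the dwarf, the elf, the goblin, the knight | the new quay: the orc, the paladin, the rogue]
4. Drover goes back to the old quay with the rogue.  [the old quay: the dwarf, the elf, the goblin, the knight, the rogue | the new quay: the orc, the paladin]
5. Drover goes to the new quay with the elf and the rogue.  [the old quay: the dwarf, the goblin, the knight | the new quay: the elf, the orc, the paladin, the rogue]
6. Drover goes back to the old quay with the rogue.  [the old quay: the dwarf, the goblin, the knight, the rogue | the new quay: the elf, the orc, the paladin]
7. Drover goes to the new quay with the dwarf and the rogue.  [the old quay: the goblin, the knight | the new quay: the dwarf, the elf, the orc, the paladin, the rogue]
8. Drover goes back to the old quay with the rogue.  [the old quay: the goblin, the knight, the rogue | the new quay: the dwarf, the elf, the orc, the paladin]
9. Drover goes to the new quay with the goblin and the rogue.  [the old quay: the knight | the new quay: the dwarf, the elf, the goblin, the orc, the paladin, the rogue]
10. Drover goes back to the old quay with the rogue.  [the old quay: the knight, the rogue | the new quay: the dwarf, the elf, the goblin, the orc, the paladin]
11. Drover goes to the new quay with the knight and the rogue.  [the old quay: — | the new quay: the dwarf, the elf, the goblin, the knight, the orc, the paladin, the rogue]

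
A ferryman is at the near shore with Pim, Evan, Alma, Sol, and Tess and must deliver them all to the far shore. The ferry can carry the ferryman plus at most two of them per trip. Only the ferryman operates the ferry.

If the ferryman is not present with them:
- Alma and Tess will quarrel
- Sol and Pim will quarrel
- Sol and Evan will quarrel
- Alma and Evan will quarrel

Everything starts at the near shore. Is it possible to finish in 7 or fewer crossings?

Yes

Yes — this plan uses 7 crossings (≤ 7):
1. Ferryman goes to the far shore with Alma and Sol.  [the near shore: Evan, Pim, Tess | the far shore: Alma, Sol]
2. Ferryman goes back to the near shore alone.  [the near shore: Evan, Pim, Tess | the far shore: Alma, Sol]
3. Ferryman goes to the far shore with Pim.  [the near shore: Evan, Tess | the far shore: Alma, Pim, Sol]
4. Ferryman goes back to the near shore with Sol.  [the near shore: Evan, Sol, Tess | the far shore: Alma, Pim]
5. Ferryman goes to the far shore with Evan and Tess.  [the near shore: Sol | the far shore: Alma, Evan, Pim, Tess]
6. Ferryman goes back to the near shore with Alma.  [the near shore: Alma, Sol | the far shore: Evan, Pim, Tess]
7. Ferryman goes to the far shore with Alma and Sol.  [the near shore: — | the far shore: Alma, Evan, Pim, Sol, Tess]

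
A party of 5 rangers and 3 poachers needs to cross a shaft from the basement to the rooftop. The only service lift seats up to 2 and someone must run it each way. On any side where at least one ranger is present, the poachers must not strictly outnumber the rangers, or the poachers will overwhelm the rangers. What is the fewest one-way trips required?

Counting alone: each trip to the rooftop takes at most 2 across and each return brings at least 1 back, so after t trips out (and t−1 returns) at most 2t − (t−1) of the 8 are across; that first reaches 8 at t = 7, so at least 13 crossings are needed.
The plan below uses exactly 13 crossings, so it is optimal:
1. 2 poachers → the rooftop.  (the basement: 5R 1P; the rooftop: 0R 2P)
2. 1 poacher ← the basement.  (the basement: 5R 2P; the rooftop: 0R 1P)
3. 2 poachers → the rooftop.  (the basement: 5R 0P; the rooftop: 0R 3P)
4. 1 poacher ← the basement.  (the basement: 5R 1P; the rooftop: 0R 2P)
5. 2 rangers → the rooftop.  (the basement: 3R 1P; the rooftop: 2R 2P)
6. 1 poacher ← the basement.  (the basement: 3R 2P; the rooftop: 2R 1P)
7. 1 ranger and 1 poacher → the rooftop.  (the basement: 2R 1P; the rooftop: 3R 2P)
8. 1 poacher ← the basement.  (the basement: 2R 2P; the rooftop: 3R 1P)
9. 2 poachers → the rooftop.  (the basement: 2R 0P; the rooftop: 3R 3P)
10. 1 poacher ← the basement.  (the basement: 2R 1P; the rooftop: 3R 2P)
11. 1 ranger and 1 poacher → the rooftop.  (the basement: 1R 0P; the rooftop: 4R 3P)
12. 1 poacher ← the basement.  (the basement: 1R 1P; the rooftop: 4R 2P)
13. 1 ranger and 1 poacher → the rooftop.  (the basement: 0R 0P; the rooftop: 5R 3P)

13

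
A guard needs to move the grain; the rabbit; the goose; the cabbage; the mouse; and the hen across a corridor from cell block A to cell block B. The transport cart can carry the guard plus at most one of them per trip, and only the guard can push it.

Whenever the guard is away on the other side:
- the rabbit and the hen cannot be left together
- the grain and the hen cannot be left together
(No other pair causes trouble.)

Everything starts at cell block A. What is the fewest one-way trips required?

Counting alone: the guard can take at most 1 across per trip to cell block B, so moving all 6 needs at least 6 loaded trips out, with a return between consecutive ones — at least 11 crossings.
The safety rule pushes this higher. Following every safe sequence of crossings, the most of the 6 that can be at cell block B as the transport cart arrives there on crossing 11 is 5 — never all 6.
So no plan with fewer than 13 crossings exists, and this one achieves 13:
1. Guard goes to cell block B with the hen.  [cell block A: the cabbage, the goose, the grain, the mouse, the rabbit | cell block B: the hen]
2. Guard goes back to cell block A alone.  [cell block A: the cabbage, the goose, the grain, the mouse, the rabbit | cell block B: the hen]
3. Guard goes to cell block B with the grain.  [cell block A: the cabbage, the goose, the mouse, the rabbit | cell block B: the grain, the hen]
4. Guard goes back to cell block A with the hen.  [cell block A: the cabbage, the goose, the hen, the mouse, the rabbit | cell block B: the grain]
5. Guard goes to cell block B with the rabbit.  [cell block A: the cabbage, the goose, the hen, the mouse | cell block B: the grain, the rabbit]
6. Guard goes back to cell block A alone.  [cell block A: the cabbage, the goose, the hen, the mouse | cell block B: the grain, the rabbit]
7. Guard goes to cell block B with the goose.  [cell block A: the cabbage, the hen, the mouse | cell block B: the goose, the grain, the rabbit]
8. Guard goes back to cell block A alone.  [cell block A: the cabbage, the hen, the mouse | cell block B: the goose, the grain, the rabbit]
9. Guard goes to cell block B with the cabbage.  [cell block A: the hen, the mouse | cell block B: the cabbage, the goose, the grain, the rabbit]
10. Guard goes back to cell block A alone.  [cell block A: the hen, the mouse | cell block B: the cabbage, the goose, the grain, the rabbit]
11. Guard goes to cell block B with the mouse.  [cell block A: the hen | cell block B: the cabbage, the goose, the grain, the mouse, the rabbit]
12. Guard goes back to cell block A alone.  [cell block A: the hen | cell block B: the cabbage, the goose, the grain, the mouse, the rabbit]
13. Guard goes to cell block B with the hen.  [cell block A: — | cell block B: the cabbage, the goose, the grain, the hen, the mouse, the rabbit]

13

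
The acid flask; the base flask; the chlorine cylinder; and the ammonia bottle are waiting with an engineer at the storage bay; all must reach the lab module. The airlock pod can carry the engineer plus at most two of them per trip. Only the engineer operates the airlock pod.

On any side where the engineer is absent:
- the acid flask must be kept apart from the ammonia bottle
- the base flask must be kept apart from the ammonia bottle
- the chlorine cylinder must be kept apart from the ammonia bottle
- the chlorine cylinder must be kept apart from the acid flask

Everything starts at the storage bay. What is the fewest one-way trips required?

Counting alone: the engineer can take at most 2 across per trip to the lab module, so moving all 4 needs at least 2 loaded trips out, with a return between consecutive ones — at least 3 crossings.
The safety rule pushes this higher. Following every safe sequence of crossings, the most of the 4 that can be at the lab module as the airlock pod arrives there on crossing 3 is 3 — never all 4.
So no plan with fewer than 5 crossings exists, and this one achieves 5:
1. Engineer goes to the lab module with the acid flask and the ammonia bottle.
2. Engineer goes back to the storage bay with the acid flask.
3. Engineer goes to the lab module with the acid flask and the base flask.
4. Engineer goes back to the storage bay with the ammonia bottle.
5. Engineer goes to the lab module with the ammonia bottle and the chlorine cylinder.

5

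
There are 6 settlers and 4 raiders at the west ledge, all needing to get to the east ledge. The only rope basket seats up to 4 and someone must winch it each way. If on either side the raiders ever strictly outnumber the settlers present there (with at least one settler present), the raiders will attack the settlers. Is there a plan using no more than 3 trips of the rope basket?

No

Counting alone: each trip to the east ledge takes at most 4 across and each return brings at least 1 back, so after t trips out (and t−1 returns) at most 4t − (t−1) of the 10 are across; that first reaches 10 at t = 3, so at least 5 crossings are needed.
Since 3 < 5, 3 crossings cannot be enough. (The shortest complete plan in fact takes 5:)
1. 4 raiders → the east ledge.  (the west ledge: 6S 0R; the east ledge: 0S 4R)
2. 1 raider ← the west ledge.  (the west ledge: 6S 1R; the east ledge: 0S 3R)
3. 4 settlers → the east ledge.  (the west ledge: 2S 1R; the east ledge: 4S 3R)
4. 1 raider ← the west ledge.  (the west ledge: 2S 2R; the east ledge: 4S 2R)
5. 2 settlers and 2 raiders → the east ledge.  (the west ledge: 0S 0R; the east ledge: 6S 4R)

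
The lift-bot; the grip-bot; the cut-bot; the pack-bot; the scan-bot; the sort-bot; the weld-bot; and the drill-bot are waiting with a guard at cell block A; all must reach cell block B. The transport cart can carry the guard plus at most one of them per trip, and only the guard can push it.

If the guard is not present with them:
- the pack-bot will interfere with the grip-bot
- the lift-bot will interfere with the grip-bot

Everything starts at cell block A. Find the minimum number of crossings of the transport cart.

17

Counting alone: the guard can take at most 1 across per trip to cell block B, so moving all 8 needs at least 8 loaded trips out, with a return between consecutive ones — at least 15 crossings.
The safety rule pushes this higher. Following every safe sequence of crossings, the most of the 8 that can be at cell block B as the transport cart arrives there on crossing 15 is 7 — never all 8.
So no plan with fewer than 17 crossings exists, and this one achieves 17:
1. Guard goes to cell block B with the grip-bot.  [cell block A: the cut-bot, the drill-bot, the lift-bot, the pack-bot, the scan-bot, the sort-bot, the weld-bot | cell block B: the grip-bot]
2. Guard goes back to cell block A alone.  [cell block A: the cut-bot, the drill-bot, the lift-bot, the pack-bot, the scan-bot, the sort-bot, the weld-bot | cell block B: the grip-bot]
3. Guard goes to cell block B with the lift-bot.  [cell block A: the cut-bot, the drill-bot, the pack-bot, the scan-bot, the sort-bot, the weld-bot | cell block B: the grip-bot, the lift-bot]
4. Guard goes back to cell block A with the grip-bot.  [cell block A: the cut-bot, the drill-bot, the grip-bot, the pack-bot, the scan-bot, the sort-bot, the weld-bot | cell block B: the lift-bot]
5. Guard goes to cell block B with the pack-bot.  [cell block A: the cut-bot, the drill-bot, the grip-bot, the scan-bot, the sort-bot, the weld-bot | cell block B: the lift-bot, the pack-bot]
6. Guard goes back to cell block A alone.  [cell block A: the cut-bot, the drill-bot, the grip-bot, the scan-bot, the sort-bot, the weld-bot | cell block B: the lift-bot, the pack-bot]
7. Guard goes to cell block B with the cut-bot.  [cell block A: the drill-bot, the grip-bot, the scan-bot, the sort-bot, the weld-bot | cell block B: the cut-bot, the lift-bot, the pack-bot]
8. Guard goes back to cell block A alone.  [cell block A: the drill-bot, the grip-bot, the scan-bot, the sort-bot, the weld-bot | cell block B: the cut-bot, the lift-bot, the pack-bot]
9. Guard goes to cell block B with the scan-bot.  [cell block A: the drill-bot, the grip-bot, the sort-bot, the weld-bot | cell block B: the cut-bot, the lift-bot, the pack-bot, the scan-bot]
10. Guard goes back to cell block A alone.  [cell block A: the drill-bot, the grip-bot, the sort-bot, the weld-bot | cell block B: the cut-bot, the lift-bot, the pack-bot, the scan-bot]
11. Guard goes to cell block B with the sort-bot.  [cell block A: the drill-bot, the grip-bot, the weld-bot | cell block B: the cut-bot, the lift-bot, the pack-bot, the scan-bot, the sort-bot]
12. Guard goes back to cell block A alone.  [cell block A: the drill-bot, the grip-bot, the weld-bot | cell block B: the cut-bot, the lift-bot, the pack-bot, the scan-bot, the sort-bot]
13. Guard goes to cell block B with the weld-bot.  [cell block A: the drill-bot, the grip-bot | cell block B: the cut-bot, the lift-bot, the pack-bot, the scan-bot, the sort-bot, the weld-bot]
14. Guard goes back to cell block A alone.  [cell block A: the drill-bot, the grip-bot | cell block B: the cut-bot, the lift-bot, the pack-bot, the scan-bot, the sort-bot, the weld-bot]
15. Guard goes to cell block B with the drill-bot.  [cell block A: the grip-bot | cell block B: the cut-bot, the drill-bot, the lift-bot, the pack-bot, the scan-bot, the sort-bot, the weld-bot]
16. Guard goes back to cell block A alone.  [cell block A: the grip-bot | cell block B: the cut-bot, the drill-bot, the lift-bot, the pack-bot, the scan-bot, the sort-bot, the weld-bot]
17. Guard goes to cell block B with the grip-bot.  [cell block A: — | cell block B: the cut-bot, the drill-bot, the grip-bot, the lift-bot, the pack-bot, the scan-bot, the sort-bot, the weld-bot]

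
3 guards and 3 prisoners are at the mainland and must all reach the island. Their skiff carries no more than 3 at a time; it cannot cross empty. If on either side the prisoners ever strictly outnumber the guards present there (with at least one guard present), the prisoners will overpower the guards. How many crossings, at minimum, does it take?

Counting alone: each trip to the island takes at most 3 across and each return brings at least 1 back, so after t trips out (and t−1 returns) at most 3t − (t−1) of the 6 are across; that first reaches 6 at t = 3, so at least 5 crossings are needed.
The plan below uses exactly 5 crossings, so it is optimal:
1. 2 prisoners → the island.  (the mainland: 3G 1P; the island: 0G 2P)
2. 1 prisoner ← the mainland.  (the mainland: 3G 2P; the island: 0G 1P)
3. 3 guards → the island.  (the mainland: 0G 2P; the island: 3G 1P)
4. 1 prisoner ← the mainland.  (the mainland: 0G 3P; the island: 3G 0P)
5. 3 prisoners → the island.  (the mainland: 0G 0P; the island: 3G 3P)

5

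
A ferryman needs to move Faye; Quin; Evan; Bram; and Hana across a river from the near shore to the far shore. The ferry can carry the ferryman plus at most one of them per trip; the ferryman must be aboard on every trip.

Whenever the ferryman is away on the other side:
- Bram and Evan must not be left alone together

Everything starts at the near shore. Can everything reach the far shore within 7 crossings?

Counting alone: the ferryman can take at most 1 across per trip to the far shore, so moving all 5 needs at least 5 loaded trips out, with a return between consecutive ones — at least 9 crossings.
Since 7 < 9, 7 crossings cannot be enough. (The shortest complete plan in fact takes 9:)
1. Ferryman goes to the far shore with Evan.  [the near shore: Bram, Faye, Hana, Quin | the far shore: Evan]
2. Ferryman goes back to the near shore alone.  [the near shore: Bram, Faye, Hana, Quin | the far shore: Evan]
3. Ferryman goes to the far shore with Faye.  [the near shore: Bram, Hana, Quin | the far shore: Evan, Faye]
4. Ferryman goes back to the near shore alone.  [the near shore: Bram, Hana, Quin | the far shore: Evan, Faye]
5. Ferryman goes to the far shore with Quin.  [the near shore: Bram, Hana | the far shore: Evan, Faye, Quin]
6. Ferryman goes back to the near shore alone.  [the near shore: Bram, Hana | the far shore: Evan, Faye, Quin]
7. Ferryman goes to the far shore with Hana.  [the near shore: Bram | the far shore: Evan, Faye, Hana, Quin]
8. Ferryman goes back to the near shore alone.  [the near shore: Bram | the far shore: Evan, Faye, Hana, Quin]
9. Ferryman goes to the far shore with Bram.  [the near shore: — | the far shore: Bram, Evan, Faye, Hana, Quin]

No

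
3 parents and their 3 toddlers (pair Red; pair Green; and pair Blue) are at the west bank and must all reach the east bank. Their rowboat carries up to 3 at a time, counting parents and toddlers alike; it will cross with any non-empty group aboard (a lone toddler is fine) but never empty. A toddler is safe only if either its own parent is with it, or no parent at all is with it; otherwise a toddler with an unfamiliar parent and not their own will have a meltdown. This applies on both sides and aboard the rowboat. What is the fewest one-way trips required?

Counting alone: each trip to the east bank takes at most 3 across and each return brings at least 1 back, so after t trips out (and t−1 returns) at most 3t − (t−1) of the 6 are across; that first reaches 6 at t = 3, so at least 5 crossings are needed.
The plan below uses exactly 5 crossings, so it is optimal:
1. parent Red and toddler Red cross → the east bank.
2. parent Red crosses ← the west bank.
3. parent Blue, parent Green, and parent Red cross → the east bank.
4. toddler Red crosses ← the west bank.
5. toddler Blue, toddler Green, and toddler Red cross → the east bank.

5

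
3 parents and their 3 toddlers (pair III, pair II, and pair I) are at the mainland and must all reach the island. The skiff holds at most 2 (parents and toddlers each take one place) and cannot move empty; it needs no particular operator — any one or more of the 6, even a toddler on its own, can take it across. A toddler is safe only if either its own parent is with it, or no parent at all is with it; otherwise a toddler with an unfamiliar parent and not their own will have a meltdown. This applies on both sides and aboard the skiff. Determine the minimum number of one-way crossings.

11

Counting alone: each trip to the island takes at most 2 across and each return brings at least 1 back, so after t trips out (and t−1 returns) at most 2t − (t−1) of the 6 are across; that first reaches 6 at t = 5, so at least 9 crossings are needed.
The safety rule pushes this higher. Following every safe sequence of crossings, the most of the 6 that can be at the island as the skiff arrives there on crossing 9 is 5 — never all 6.
So no plan with fewer than 11 crossings exists, and this one achieves 11:
1. parent III and toddler III cross → the island.
2. parent III crosses ← the mainland.
3. toddler I and toddler II cross → the island.
4. toddler III crosses ← the mainland.
5. parent I and parent II cross → the island.
6. parent II and toddler II cross ← the mainland.
7. parent II and parent III cross → the island.
8. toddler I crosses ← the mainland.
9. toddler II and toddler III cross → the island.
10. parent I crosses ← the mainland.
11. parent I and toddler I cross → the island.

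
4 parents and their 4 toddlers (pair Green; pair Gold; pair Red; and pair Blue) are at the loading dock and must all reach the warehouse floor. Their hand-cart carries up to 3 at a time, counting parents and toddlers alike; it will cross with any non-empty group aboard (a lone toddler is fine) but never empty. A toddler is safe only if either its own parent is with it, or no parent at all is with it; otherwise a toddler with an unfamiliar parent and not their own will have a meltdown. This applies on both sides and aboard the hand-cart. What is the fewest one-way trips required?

Counting alone: each trip to the warehouse floor takes at most 3 across and each return brings at least 1 back, so after t trips out (and t−1 returns) at most 3t − (t−1) of the 8 are across; that first reaches 8 at t = 4, so at least 7 crossings are needed.
The safety rule pushes this higher. Following every safe sequence of crossings, the most of the 8 that can be at the warehouse floor as the hand-cart arrives there on crossing 7 is 7 — never all 8.
So no plan with fewer than 9 crossings exists, and this one achieves 9:
1. parent Green and toddler Green cross → the warehouse floor.
2. parent Green crosses ← the loading dock.
3. parent Gold, parent Green, and toddler Gold cross → the warehouse floor.
4. parent Green and toddler Green cross ← the loading dock.
5. parent Blue, parent Green, and parent Red cross → the warehouse floor.
6. toddler Gold crosses ← the loading dock.
7. toddler Gold and toddler Green cross → the warehouse floor.
8. toddler Green crosses ← the loading dock.
9. toddler Blue, toddler Green, and toddler Red cross → the warehouse floor.

9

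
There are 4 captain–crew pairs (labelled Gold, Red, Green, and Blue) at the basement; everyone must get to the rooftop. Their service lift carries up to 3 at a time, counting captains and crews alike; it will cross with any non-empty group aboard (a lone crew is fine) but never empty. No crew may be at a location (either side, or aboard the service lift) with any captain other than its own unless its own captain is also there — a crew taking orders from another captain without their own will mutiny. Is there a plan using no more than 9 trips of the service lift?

Yes — this plan uses 9 crossings (≤ 9):
1. captain Gold and crew Gold cross → the rooftop.
2. captain Gold crosses ← the basement.
3. captain Gold, captain Red, and crew Red cross → the rooftop.
4. captain Gold and crew Gold cross ← the basement.
5. captain Blue, captain Gold, and captain Green cross → the rooftop.
6. crew Red crosses ← the basement.
7. crew Gold and crew Red cross → the rooftop.
8. crew Gold crosses ← the basement.
9. crew Blue, crew Gold, and crew Green cross → the rooftop.

Yes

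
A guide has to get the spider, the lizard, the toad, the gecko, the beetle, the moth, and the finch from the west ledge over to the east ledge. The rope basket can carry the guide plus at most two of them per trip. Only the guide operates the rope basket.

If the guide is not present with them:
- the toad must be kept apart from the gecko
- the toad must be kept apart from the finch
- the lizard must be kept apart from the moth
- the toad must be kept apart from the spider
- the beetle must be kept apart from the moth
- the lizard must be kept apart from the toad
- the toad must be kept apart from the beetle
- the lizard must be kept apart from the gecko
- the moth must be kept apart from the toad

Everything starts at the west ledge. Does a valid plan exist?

Whatever the first load, the items left behind include a forbidden pair without the guide. No opening move is safe, so no plan exists.

No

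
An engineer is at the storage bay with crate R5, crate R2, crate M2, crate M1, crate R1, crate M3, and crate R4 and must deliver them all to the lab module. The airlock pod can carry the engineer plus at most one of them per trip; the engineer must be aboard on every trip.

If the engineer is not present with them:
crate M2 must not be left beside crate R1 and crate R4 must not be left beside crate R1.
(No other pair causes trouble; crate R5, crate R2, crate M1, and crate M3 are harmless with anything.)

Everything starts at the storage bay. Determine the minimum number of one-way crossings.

15

Counting alone: the engineer can take at most 1 across per trip to the lab module, so moving all 7 needs at least 7 loaded trips out, with a return between consecutive ones — at least 13 crossings.
The safety rule pushes this higher. Following every safe sequence of crossings, the most of the 7 that can be at the lab module as the airlock pod arrives there on crossing 13 is 6 — never all 7.
So no plan with fewer than 15 crossings exists, and this one achieves 15:
1. Engineer goes to the lab module with crate R1.
2. Engineer goes back to the storage bay alone.
3. Engineer goes to the lab module with crate R5.
4. Engineer goes back to the storage bay alone.
5. Engineer goes to the lab module with crate R2.
6. Engineer goes back to the storage bay alone.
7. Engineer goes to the lab module with crate M2.
8. Engineer goes back to the storage bay with crate R1.
9. Engineer goes to the lab module with crate R4.
10. Engineer goes back to the storage bay alone.
11. Engineer goes to the lab module with crate M1.
12. Engineer goes back to the storage bay alone.
13. Engineer goes to the lab module with crate M3.
14. Engineer goes back to the storage bay alone.
15. Engineer goes to the lab module with crate R1.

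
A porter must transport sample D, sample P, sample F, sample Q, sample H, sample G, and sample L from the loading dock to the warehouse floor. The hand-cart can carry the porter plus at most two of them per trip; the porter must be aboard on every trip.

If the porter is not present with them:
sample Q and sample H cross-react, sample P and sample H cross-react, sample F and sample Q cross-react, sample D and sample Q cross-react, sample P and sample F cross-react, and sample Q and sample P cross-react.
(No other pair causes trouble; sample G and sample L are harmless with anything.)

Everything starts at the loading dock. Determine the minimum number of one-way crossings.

Counting alone: the porter can take at most 2 across per trip to the warehouse floor, so moving all 7 needs at least 4 loaded trips out, with a return between consecutive ones — at least 7 crossings.
The safety rule pushes this higher. Following every safe sequence of crossings, the most of the 7 that can be at the warehouse floor as the hand-cart arrives there on crossings 7, 9 is 5, 6 respectively — never all 7.
So no plan with fewer than 11 crossings exists, and this one achieves 11:
1. Porter goes to the warehouse floor with sample P and sample Q.
2. Porter goes back to the loading dock with sample P.
3. Porter goes to the warehouse floor with sample D and sample P.
4. Porter goes back to the loading dock with sample Q.
5. Porter goes to the warehouse floor with sample F and sample H.
6. Porter goes back to the loading dock with sample P.
7. Porter goes to the warehouse floor with sample G and sample P.
8. Porter goes back to the loading dock with sample P.
9. Porter goes to the warehouse floor with sample L and sample P.
10. Porter goes back to the loading dock with sample P.
11. Porter goes to the warehouse floor with sample P and sample Q.

11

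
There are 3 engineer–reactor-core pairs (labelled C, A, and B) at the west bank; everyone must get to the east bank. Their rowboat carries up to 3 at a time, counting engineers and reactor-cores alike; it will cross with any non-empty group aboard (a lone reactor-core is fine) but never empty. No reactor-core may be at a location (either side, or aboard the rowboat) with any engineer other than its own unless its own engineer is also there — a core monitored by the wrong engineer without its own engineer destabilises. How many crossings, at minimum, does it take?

5

Counting alone: each trip to the east bank takes at most 3 across and each return brings at least 1 back, so after t trips out (and t−1 returns) at most 3t − (t−1) of the 6 are across; that first reaches 6 at t = 3, so at least 5 crossings are needed.
The plan below uses exactly 5 crossings, so it is optimal:
1. engineer C and reactor-core C cross → the east bank.
2. engineer C crosses ← the west bank.
3. engineer A, engineer B, and engineer C cross → the east bank.
4. reactor-core C crosses ← the west bank.
5. reactor-core A, reactor-core B, and reactor-core C cross → the east bank.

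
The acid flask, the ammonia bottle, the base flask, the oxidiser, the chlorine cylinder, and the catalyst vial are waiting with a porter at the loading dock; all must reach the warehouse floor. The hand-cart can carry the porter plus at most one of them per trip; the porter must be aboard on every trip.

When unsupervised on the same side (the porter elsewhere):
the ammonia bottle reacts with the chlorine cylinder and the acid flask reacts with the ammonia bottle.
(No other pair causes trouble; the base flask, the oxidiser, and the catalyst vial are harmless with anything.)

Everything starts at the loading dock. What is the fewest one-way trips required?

Counting alone: the porter can take at most 1 across per trip to the warehouse floor, so moving all 6 needs at least 6 loaded trips out, with a return between consecutive ones — at least 11 crossings.
The safety rule pushes this higher. Following every safe sequence of crossings, the most of the 6 that can be at the warehouse floor as the hand-cart arrives there on crossing 11 is 5 — never all 6.
So no plan with fewer than 13 crossings exists, and this one achieves 13:
1. Porter goes to the warehouse floor with the ammonia bottle.
2. Porter goes back to the loading dock alone.
3. Porter goes to the warehouse floor with the acid flask.
4. Porter goes back to the loading dock with the ammonia bottle.
5. Porter goes to the warehouse floor with the chlorine cylinder.
6. Porter goes back to the loading dock alone.
7. Porter goes to the warehouse floor with the base flask.
8. Porter goes back to the loading dock alone.
9. Porter goes to the warehouse floor with the oxidiser.
10. Porter goes back to the loading dock alone.
11. Porter goes to the warehouse floor with the catalyst vial.
12. Porter goes back to the loading dock alone.
13. Porter goes to the warehouse floor with the ammonia bottle.

13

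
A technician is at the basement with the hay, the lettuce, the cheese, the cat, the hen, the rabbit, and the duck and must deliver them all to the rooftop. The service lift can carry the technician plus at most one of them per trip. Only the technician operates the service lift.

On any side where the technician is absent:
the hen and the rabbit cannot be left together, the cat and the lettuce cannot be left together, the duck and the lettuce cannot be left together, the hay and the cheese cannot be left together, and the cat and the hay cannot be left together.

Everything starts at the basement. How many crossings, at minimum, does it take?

impossible

Whatever the first load, the items left behind include a forbidden pair without the technician. No opening move is safe, so no plan exists.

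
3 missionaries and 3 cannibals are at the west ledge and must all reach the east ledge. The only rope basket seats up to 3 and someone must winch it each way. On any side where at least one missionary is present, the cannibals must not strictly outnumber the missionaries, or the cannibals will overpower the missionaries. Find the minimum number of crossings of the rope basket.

Counting alone: each trip to the east ledge takes at most 3 across and each return brings at least 1 back, so after t trips out (and t−1 returns) at most 3t − (t−1) of the 6 are across; that first reaches 6 at t = 3, so at least 5 crossings are needed.
The plan below uses exactly 5 crossings, so it is optimal:
1. 2 cannibals → the east ledge.  (the west ledge: 3M 1C; the east ledge: 0M 2C)
2. 1 cannibal ← the west ledge.  (the west ledge: 3M 2C; the east ledge: 0M 1C)
3. 3 missionaries → the east ledge.  (the west ledge: 0M 2C; the east ledge: 3M 1C)
4. 1 cannibal ← the west ledge.  (the west ledge: 0M 3C; the east ledge: 3M 0C)
5. 3 cannibals → the east ledge.  (the west ledge: 0M 0C; the east ledge: 3M 3C)

5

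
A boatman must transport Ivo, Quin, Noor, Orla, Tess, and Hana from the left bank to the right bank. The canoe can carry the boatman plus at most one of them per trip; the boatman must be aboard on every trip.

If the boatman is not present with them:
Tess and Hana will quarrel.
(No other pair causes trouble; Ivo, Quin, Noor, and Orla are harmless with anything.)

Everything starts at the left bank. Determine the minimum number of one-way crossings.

Counting alone: the boatman can take at most 1 across per trip to the right bank, so moving all 6 needs at least 6 loaded trips out, with a return between consecutive ones — at least 11 crossings.
The plan below uses exactly 11 crossings, so it is optimal:
1. Boatman goes to the right bank with Tess.
2. Boatman goes back to the left bank alone.
3. Boatman goes to the right bank with Ivo.
4. Boatman goes back to the left bank alone.
5. Boatman goes to the right bank with Quin.
6. Boatman goes back to the left bank alone.
7. Boatman goes to the right bank with Noor.
8. Boatman goes back to the left bank alone.
9. Boatman goes to the right bank with Orla.
10. Boatman goes back to the left bank alone.
11. Boatman goes to the right bank with Hana.

11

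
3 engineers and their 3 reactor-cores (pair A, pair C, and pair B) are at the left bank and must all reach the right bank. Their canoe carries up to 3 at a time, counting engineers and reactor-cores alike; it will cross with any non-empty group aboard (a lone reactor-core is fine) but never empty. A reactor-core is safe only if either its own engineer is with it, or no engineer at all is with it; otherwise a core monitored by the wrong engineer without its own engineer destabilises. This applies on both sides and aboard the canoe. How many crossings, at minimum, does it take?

Counting alone: each trip to the right bank takes at most 3 across and each return brings at least 1 back, so after t trips out (and t−1 returns) at most 3t − (t−1) of the 6 are across; that first reaches 6 at t = 3, so at least 5 crossings are needed.
The plan below uses exactly 5 crossings, so it is optimal:
1. engineer A and reactor-core A cross → the right bank.
2. engineer A crosses ← the left bank.
3. engineer A, engineer B, and engineer C cross → the right bank.
4. reactor-core A crosses ← the left bank.
5. reactor-core A, reactor-core B, and reactor-core C cross → the right bank.

5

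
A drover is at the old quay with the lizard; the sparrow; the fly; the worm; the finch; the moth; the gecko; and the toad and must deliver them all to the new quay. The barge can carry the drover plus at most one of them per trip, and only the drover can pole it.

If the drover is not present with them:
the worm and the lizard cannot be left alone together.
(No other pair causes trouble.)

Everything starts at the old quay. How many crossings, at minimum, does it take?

Counting alone: the drover can take at most 1 across per trip to the new quay, so moving all 8 needs at least 8 loaded trips out, with a return between consecutive ones — at least 15 crossings.
The plan below uses exactly 15 crossings, so it is optimal:
1. Drover goes to the new quay with the lizard.  [the old quay: the finch, the fly, the gecko, the moth, the sparrow, the toad, the worm | the new quay: the lizard]
2. Drover goes back to the old quay alone.  [the old quay: the finch, the fly, the gecko, the moth, the sparrow, the toad, the worm | the new quay: the lizard]
3. Drover goes to the new quay with the sparrow.  [the old quay: the finch, the fly, the gecko, the moth, the toad, the worm | the new quay: the lizard, the sparrow]
4. Drover goes back to the old quay alone.  [the old quay: the finch, the fly, the gecko, the moth, the toad, the worm | the new quay: the lizard, the sparrow]
5. Drover goes to the new quay with the fly.  [the old quay: the finch, the gecko, the moth, the toad, the worm | the new quay: the fly, the lizard, the sparrow]
6. Drover goes back to the old quay alone.  [the old quay: the finch, the gecko, the moth, the toad, the worm | the new quay: the fly, the lizard, the sparrow]
7. Drover goes to the new quay with the finch.  [the old quay: the gecko, the moth, the toad, the worm | the new quay: the finch, the fly, the lizard, the sparrow]
8. Drover goes back to the old quay alone.  [the old quay: the gecko, the moth, the toad, the worm | the new quay: the finch, the fly, the lizard, the sparrow]
9. Drover goes to the new quay with the moth.  [the old quay: the gecko, the toad, the worm | the new quay: the finch, the fly, the lizard, the moth, the sparrow]
10. Drover goes back to the old quay alone.  [the old quay: the gecko, the toad, the worm | the new quay: the finch, the fly, the lizard, the moth, the sparrow]
11. Drover goes to the new quay with the gecko.  [the old quay: the toad, the worm | the new quay: the finch, the fly, the gecko, the lizard, the moth, the sparrow]
12. Drover goes back to the old quay alone.  [the old quay: the toad, the worm | the new quay: the finch, the fly, the gecko, the lizard, the moth, the sparrow]
13. Drover goes to the new quay with the toad.  [the old quay: the worm | the new quay: the finch, the fly, the gecko, the lizard, the moth, the sparrow, the toad]
14. Drover goes back to the old quay alone.  [the old quay: the worm | the new quay: the finch, the fly, the gecko, the lizard, the moth, the sparrow, the toad]
15. Drover goes to the new quay with the worm.  [the old quay: — | the new quay: the finch, the fly, the gecko, the lizard, the moth, the sparrow, the toad, the worm]

15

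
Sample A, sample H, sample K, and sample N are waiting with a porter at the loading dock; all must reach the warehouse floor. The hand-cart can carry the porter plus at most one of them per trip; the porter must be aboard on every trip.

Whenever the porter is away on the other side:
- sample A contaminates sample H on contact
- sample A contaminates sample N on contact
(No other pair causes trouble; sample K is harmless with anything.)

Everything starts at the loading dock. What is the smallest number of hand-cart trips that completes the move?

9

Counting alone: the porter can take at most 1 across per trip to the warehouse floor, so moving all 4 needs at least 4 loaded trips out, with a return between consecutive ones — at least 7 crossings.
The safety rule pushes this higher. Following every safe sequence of crossings, the most of the 4 that can be at the warehouse floor as the hand-cart arrives there on crossing 7 is 3 — never all 4.
So no plan with fewer than 9 crossings exists, and this one achieves 9:
1. Porter goes to the warehouse floor with sample A.  [the loading dock: sample H, sample K, sample N | the warehouse floor: sample A]
2. Porter goes back to the loading dock alone.  [the loading dock: sample H, sample K, sample N | the warehouse floor: sample A]
3. Porter goes to the warehouse floor with sample H.  [the loading dock: sample K, sample N | the warehouse floor: sample A, sample H]
4. Porter goes back to the loading dock with sample A.  [the loading dock: sample A, sample K, sample N | the warehouse floor: sample H]
5. Porter goes to the warehouse floor with sample N.  [the loading dock: sample A, sample K | the warehouse floor: sample H, sample N]
6. Porter goes back to the loading dock alone.  [the loading dock: sample A, sample K | the warehouse floor: sample H, sample N]
7. Porter goes to the warehouse floor with sample K.  [the loading dock: sample A | the warehouse floor: sample H, sample K, sample N]
8. Porter goes back to the loading dock alone.  [the loading dock: sample A | the warehouse floor: sample H, sample K, sample N]
9. Porter goes to the warehouse floor with sample A.  [the loading dock: — | the warehouse floor: sample A, sample H, sample K, sample N]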